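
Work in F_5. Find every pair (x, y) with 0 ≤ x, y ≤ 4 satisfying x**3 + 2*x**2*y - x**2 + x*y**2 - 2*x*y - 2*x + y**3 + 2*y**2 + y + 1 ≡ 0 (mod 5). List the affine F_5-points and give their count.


Affine F_5-points: {(0, 1), (1, 4), (2, 2)}; count = 3.

For each of the 25 pairs (x, y) ∈ F_5², evaluate f(x, y) mod 5. Record the zeros.
  x = 0: [0↦1, 1↦0, 2↦4, 3↦4, 4↦1]  zeros at y ∈ {1}
  x = 1: [0↦4, 1↦4, 2↦1, 3↦1, 4↦0]  zeros at y ∈ {4}
  x = 2: [0↦1, 1↦1, 2↦0, 3↦4, 4↦4]  zeros at y ∈ {2}
  x = 3: [0↦3, 1↦2, 2↦2, 3↦4, 4↦4]  zeros at y ∈ ∅
  x = 4: [0↦1, 1↦3, 2↦3, 3↦2, 4↦1]  zeros at y ∈ ∅
Collecting zeros: affine points = {(0, 1), (1, 4), (2, 2)}.
Total count |C(F_5)_aff| = 3.


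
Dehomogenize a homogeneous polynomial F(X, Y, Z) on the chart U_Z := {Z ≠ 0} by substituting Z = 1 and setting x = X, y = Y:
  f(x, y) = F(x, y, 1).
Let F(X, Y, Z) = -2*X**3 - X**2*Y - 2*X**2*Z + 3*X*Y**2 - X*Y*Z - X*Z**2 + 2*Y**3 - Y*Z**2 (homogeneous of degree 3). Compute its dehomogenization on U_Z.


f(x, y) = -2*x**3 - x**2*y - 2*x**2 + 3*x*y**2 - x*y - x + 2*y**3 - y

On U_Z we set Z = 1. Each monomial c·X^i·Y^j·Z^k in F becomes c·x^i·y^j·1^k = c·x^i·y^j.
Substituting Z = 1: F(X, Y, 1) = -2*x**3 - x**2*y - 2*x**2 + 3*x*y**2 - x*y - x + 2*y**3 - y.
Note: deg(f) ≤ deg(F) = 3; strict inequality happens when F is divisible by Z (lost terms).


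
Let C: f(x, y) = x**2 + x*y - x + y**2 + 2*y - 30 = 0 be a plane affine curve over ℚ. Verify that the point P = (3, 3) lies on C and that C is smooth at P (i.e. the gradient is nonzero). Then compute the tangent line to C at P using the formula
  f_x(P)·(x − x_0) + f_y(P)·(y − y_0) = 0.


Tangent line at P: 8*x + 11*y - 57 = 0.

Step 1: f(3, 3) = 0, so P lies on C.
Step 2: partial derivatives
  f_x(x, y) = 2*x + y - 1, f_y(x, y) = x + 2*y + 2.
  f_x(P) = 8, f_y(P) = 11 (gradient nonzero, so P is smooth).
Step 3: tangent line at P: 8·(x − 3) + 11·(y − 3) = 0.
Expanding: 8*x + 11*y - 57 = 0.


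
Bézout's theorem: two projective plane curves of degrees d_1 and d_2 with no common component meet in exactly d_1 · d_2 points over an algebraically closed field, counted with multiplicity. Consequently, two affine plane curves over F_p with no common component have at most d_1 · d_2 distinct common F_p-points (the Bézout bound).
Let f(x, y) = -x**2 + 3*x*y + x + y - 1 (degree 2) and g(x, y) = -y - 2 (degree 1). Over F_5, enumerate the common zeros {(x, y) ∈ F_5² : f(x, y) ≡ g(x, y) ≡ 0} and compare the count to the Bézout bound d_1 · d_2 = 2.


Common zeros: ∅; count = 0; Bézout bound = 2.

deg(f) = 2, deg(g) = 1, so Bézout bound = 2.
Scan x ∈ F_5. For each x, list the y ∈ F_5 with f(x, y) ≡ 0 and those with g(x, y) ≡ 0 (mod 5); the common zeros in that column are the intersection.
  x = 0: f ≡ 0 at y ∈ {1}; g ≡ 0 at y ∈ {3}; common: ∅.
  x = 1: f ≡ 0 at y ∈ {4}; g ≡ 0 at y ∈ {3}; common: ∅.
  x = 2: f ≡ 0 at y ∈ {4}; g ≡ 0 at y ∈ {3}; common: ∅.
  x = 3: f ≡ 0 at y ∈ ∅; g ≡ 0 at y ∈ {3}; common: ∅.
  x = 4: f ≡ 0 at y ∈ {1}; g ≡ 0 at y ∈ {3}; common: ∅.
Collecting: common zeros = ∅, so the count is 0.
Comparison with the Bézout bound: 0 ≤ 2 = deg(f)·deg(g), as expected for curves with no common component (the affine F_5-count falls short of the bound because intersections may lie at infinity, over extension fields, or carry multiplicity).


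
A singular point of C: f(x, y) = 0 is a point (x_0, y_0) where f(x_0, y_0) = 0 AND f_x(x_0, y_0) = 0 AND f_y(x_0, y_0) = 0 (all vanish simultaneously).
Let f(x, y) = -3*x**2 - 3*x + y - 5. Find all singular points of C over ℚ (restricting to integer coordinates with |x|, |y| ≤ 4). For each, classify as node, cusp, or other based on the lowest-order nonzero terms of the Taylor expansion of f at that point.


No singular points in the scanned grid; C is smooth there.

Compute partial derivatives:
  f_x = -6*x - 3.
  f_y = 1.
f_y = 1 is a nonzero constant, so f_y never vanishes: no point (x, y) can satisfy f = f_x = f_y = 0. In particular no (x, y) ∈ {−4, ..., 4}² is singular; the curve is smooth.


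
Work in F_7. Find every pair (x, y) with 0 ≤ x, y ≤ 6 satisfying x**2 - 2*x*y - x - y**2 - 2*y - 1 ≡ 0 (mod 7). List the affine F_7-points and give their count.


Affine F_7-points: {(0, 6), (3, 3), (4, 1), (4, 3), (6, 1), (6, 6)}; count = 6.

For each of the 49 pairs (x, y) ∈ F_7², evaluate f(x, y) mod 7. Record the zeros.
  x = 0: [0↦6, 1↦3, 2↦5, 3↦5, 4↦3, 5↦6, 6↦0]  zeros at y ∈ {6}
  x = 1: [0↦6, 1↦1, 2↦1, 3↦6, 4↦2, 5↦3, 6↦2]  zeros at y ∈ ∅
  x = 2: [0↦1, 1↦1, 2↦6, 3↦2, 4↦3, 5↦2, 6↦6]  zeros at y ∈ ∅
  x = 3: [0↦5, 1↦3, 2↦6, 3↦0, 4↦6, 5↦3, 6↦5]  zeros at y ∈ {3}
  x = 4: [0↦4, 1↦0, 2↦1, 3↦0, 4↦4, 5↦6, 6↦6]  zeros at y ∈ {1, 3}
  x = 5: [0↦5, 1↦6, 2↦5, 3↦2, 4↦4, 5↦4, 6↦2]  zeros at y ∈ ∅
  x = 6: [0↦1, 1↦0, 2↦4, 3↦6, 4↦6, 5↦4, 6↦0]  zeros at y ∈ {1, 6}
Collecting zeros: affine points = {(0, 6), (3, 3), (4, 1), (4, 3), (6, 1), (6, 6)}.
Total count |C(F_7)_aff| = 6.


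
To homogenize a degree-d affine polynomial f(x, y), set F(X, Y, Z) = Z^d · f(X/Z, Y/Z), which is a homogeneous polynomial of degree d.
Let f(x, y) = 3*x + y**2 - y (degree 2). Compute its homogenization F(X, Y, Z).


F(X, Y, Z) = 3*X*Z + Y**2 - Y*Z

deg(f) = 2.
Substitute x = X/Z, y = Y/Z into f, then multiply by Z^2.
  monomial 3·x^1·y^0 ↦ 3·X^1·Y^0·Z^1.
  monomial 1·x^0·y^2 ↦ 1·X^0·Y^2·Z^0.
  monomial -1·x^0·y^1 ↦ -1·X^0·Y^1·Z^1.
Collecting: F(X, Y, Z) = 3*X*Z + Y**2 - Y*Z.


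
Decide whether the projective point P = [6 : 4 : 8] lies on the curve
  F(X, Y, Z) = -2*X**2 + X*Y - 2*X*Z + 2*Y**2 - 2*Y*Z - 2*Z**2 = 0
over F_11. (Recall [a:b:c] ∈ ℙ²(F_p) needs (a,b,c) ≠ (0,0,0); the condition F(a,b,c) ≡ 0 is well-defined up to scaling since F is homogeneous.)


F(6,4,8) ≡ 4 (mod 11); P is NOT on the curve.

Evaluate F(6, 4, 8) term-by-term (mod 11).
  -2*X**2 ↦ -2·36·1·1 = -72
  X*Y ↦ 1·6·4·1 = 24
  -2*X*Z ↦ -2·6·1·8 = -96
  2*Y**2 ↦ 2·1·16·1 = 32
  -2*Y*Z ↦ -2·1·4·8 = -64
  -2*Z**2 ↦ -2·1·1·64 = -128
Sum: F(6, 4, 8) = (-72) + (24) + (-96) + (32) + (-64) + (-128) = -304.
Reducing mod 11: -304 ≡ 4 (mod 11).
Since F(a, b, c) ≡ 4 ≠ 0 (mod 11), P does NOT lie on the curve.


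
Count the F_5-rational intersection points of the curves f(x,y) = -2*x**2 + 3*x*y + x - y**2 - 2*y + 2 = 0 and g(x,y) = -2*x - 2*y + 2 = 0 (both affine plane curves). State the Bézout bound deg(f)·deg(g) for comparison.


Common zeros: {(4, 2)}; count = 1; Bézout bound = 2.

deg(f) = 2, deg(g) = 1, so Bézout bound = 2.
Scan x ∈ F_5. For each x, list the y ∈ F_5 with f(x, y) ≡ 0 and those with g(x, y) ≡ 0 (mod 5); the common zeros in that column are the intersection.
  x = 0: f ≡ 0 at y ∈ ∅; g ≡ 0 at y ∈ {1}; common: ∅.
  x = 1: f ≡ 0 at y ∈ {3}; g ≡ 0 at y ∈ {0}; common: ∅.
  x = 2: f ≡ 0 at y ∈ {2}; g ≡ 0 at y ∈ {4}; common: ∅.
  x = 3: f ≡ 0 at y ∈ ∅; g ≡ 0 at y ∈ {3}; common: ∅.
  x = 4: f ≡ 0 at y ∈ {2, 3}; g ≡ 0 at y ∈ {2}; common: {2}.
Collecting: common zeros = {(4, 2)}, so the count is 1.
Comparison with the Bézout bound: 1 ≤ 2 = deg(f)·deg(g), as expected for curves with no common component (the affine F_5-count falls short of the bound because intersections may lie at infinity, over extension fields, or carry multiplicity).


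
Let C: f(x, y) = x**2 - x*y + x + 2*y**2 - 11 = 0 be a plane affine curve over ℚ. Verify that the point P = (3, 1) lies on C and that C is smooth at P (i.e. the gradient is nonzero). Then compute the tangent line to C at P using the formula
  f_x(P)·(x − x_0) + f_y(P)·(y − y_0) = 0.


Tangent line at P: 6*x + y - 19 = 0.

Step 1: f(3, 1) = 0, so P lies on C.
Step 2: partial derivatives
  f_x(x, y) = 2*x - y + 1, f_y(x, y) = -x + 4*y.
  f_x(P) = 6, f_y(P) = 1 (gradient nonzero, so P is smooth).
Step 3: tangent line at P: 6·(x − 3) + 1·(y − 1) = 0.
Expanding: 6*x + y - 19 = 0.


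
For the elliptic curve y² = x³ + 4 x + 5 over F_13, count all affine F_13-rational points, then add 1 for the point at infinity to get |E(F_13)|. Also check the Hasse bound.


Affine points = {(1, 6), (1, 7), (7, 5), (7, 8), (8, 4), (8, 9), (9, 4), (9, 9), (12, 0)}; affine count = 9; |E(F_13)| = 10.

Discriminant check: Δ ∝ 4a³ + 27b² = 4·4³ + 27·5² = 4·64 + 27·25 ≡ 8 (mod 13). Nonzero ⇒ E is nonsingular.
For each x ∈ F_13, compute rhs = x³ + 4·x + 5 mod 13, then count y ∈ F_13 with y² ≡ rhs.
  x = 0: rhs = 5, matching y values: none (0 points).
  x = 1: rhs = 10, matching y values: 6, 7 (2 points).
  x = 2: rhs = 8, matching y values: none (0 points).
  x = 3: rhs = 5, matching y values: none (0 points).
  x = 4: rhs = 7, matching y values: none (0 points).
  x = 5: rhs = 7, matching y values: none (0 points).
  x = 6: rhs = 11, matching y values: none (0 points).
  x = 7: rhs = 12, matching y values: 5, 8 (2 points).
  x = 8: rhs = 3, matching y values: 4, 9 (2 points).
  x = 9: rhs = 3, matching y values: 4, 9 (2 points).
  x = 10: rhs = 5, matching y values: none (0 points).
  x = 11: rhs = 2, matching y values: none (0 points).
  x = 12: rhs = 0, matching y values: 0 (1 points).
Total affine count: 9.
Full point count |E(F_13)| = 9 + 1 = 10.
Hasse bound: |10 − (13+1)| = |-4| = 4 ≤ 2√13 ≈ 7.2111 ✓.


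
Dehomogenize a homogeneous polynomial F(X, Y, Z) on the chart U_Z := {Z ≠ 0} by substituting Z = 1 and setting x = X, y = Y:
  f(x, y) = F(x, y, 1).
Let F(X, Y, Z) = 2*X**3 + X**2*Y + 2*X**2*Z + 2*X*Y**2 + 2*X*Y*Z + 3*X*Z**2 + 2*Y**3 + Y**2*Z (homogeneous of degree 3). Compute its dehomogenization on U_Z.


f(x, y) = 2*x**3 + x**2*y + 2*x**2 + 2*x*y**2 + 2*x*y + 3*x + 2*y**3 + y**2

On U_Z we set Z = 1. Each monomial c·X^i·Y^j·Z^k in F becomes c·x^i·y^j·1^k = c·x^i·y^j.
Substituting Z = 1: F(X, Y, 1) = 2*x**3 + x**2*y + 2*x**2 + 2*x*y**2 + 2*x*y + 3*x + 2*y**3 + y**2.
Note: deg(f) ≤ deg(F) = 3; strict inequality happens when F is divisible by Z (lost terms).


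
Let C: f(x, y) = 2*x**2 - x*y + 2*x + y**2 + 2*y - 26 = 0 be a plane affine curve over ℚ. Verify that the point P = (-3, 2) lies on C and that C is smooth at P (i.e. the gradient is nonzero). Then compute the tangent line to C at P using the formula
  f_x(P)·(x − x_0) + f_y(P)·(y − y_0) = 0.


Tangent line at P: -12*x + 9*y - 54 = 0.

Step 1: f(-3, 2) = 0, so P lies on C.
Step 2: partial derivatives
  f_x(x, y) = 4*x - y + 2, f_y(x, y) = -x + 2*y + 2.
  f_x(P) = -12, f_y(P) = 9 (gradient nonzero, so P is smooth).
Step 3: tangent line at P: -12·(x − -3) + 9·(y − 2) = 0.
Expanding: -12*x + 9*y - 54 = 0.


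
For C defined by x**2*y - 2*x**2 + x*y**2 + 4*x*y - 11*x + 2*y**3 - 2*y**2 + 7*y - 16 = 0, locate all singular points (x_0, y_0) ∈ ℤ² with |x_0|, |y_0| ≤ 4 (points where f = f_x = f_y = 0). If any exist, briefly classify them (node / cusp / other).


Singular points: {(-3, 1)}; classification: node.

Compute partial derivatives:
  f_x = 2*x*y - 4*x + y**2 + 4*y - 11.
  f_y = x**2 + 2*x*y + 4*x + 6*y**2 - 4*y + 7.
Scan x_0 ∈ {−4, ..., 4}. For each x_0, f_y(x_0, y) is a polynomial in y; find its integer roots y ∈ {−4, ..., 4}, then test f_x and f at those candidates.
  x = -4: f_y(-4, y) = 6*y**2 - 12*y + 7; no integer root y with |y| ≤ 4.
  x = -3: f_y(-3, y) = 6*y**2 - 10*y + 4; vanishes at y ∈ {1}. (-3, 1): f_x = 0, f = 0 — SINGULAR.
  x = -2: f_y(-2, y) = 6*y**2 - 8*y + 3; no integer root y with |y| ≤ 4.
  x = -1: f_y(-1, y) = 6*y**2 - 6*y + 4; no integer root y with |y| ≤ 4.
  x = 0: f_y(0, y) = 6*y**2 - 4*y + 7; no integer root y with |y| ≤ 4.
  x = 1: f_y(1, y) = 6*y**2 - 2*y + 12; no integer root y with |y| ≤ 4.
  x = 2: f_y(2, y) = 6*y**2 + 19; no integer root y with |y| ≤ 4.
  x = 3: f_y(3, y) = 6*y**2 + 2*y + 28; no integer root y with |y| ≤ 4.
  x = 4: f_y(4, y) = 6*y**2 + 4*y + 39; no integer root y with |y| ≤ 4.
Only singular point on the grid: (-3, 1).
Classify: substitute x = -3 + u, y = 1 + v and expand: f = u**2*v - u**2 + u*v**2 + 2*v**3 + v**2.
No constant or linear terms (consistent with a singular point). Quadratic part: -u**2 + v**2. Cubic part: u**2*v + u*v**2 + 2*v**3.
The quadratic part v**2 - u**2 = (v − u)(v + u) splits into two distinct linear factors, so there are two distinct tangent lines y − 1 = ±(x − -3) — this is a node (ordinary double point).
Classification: node.


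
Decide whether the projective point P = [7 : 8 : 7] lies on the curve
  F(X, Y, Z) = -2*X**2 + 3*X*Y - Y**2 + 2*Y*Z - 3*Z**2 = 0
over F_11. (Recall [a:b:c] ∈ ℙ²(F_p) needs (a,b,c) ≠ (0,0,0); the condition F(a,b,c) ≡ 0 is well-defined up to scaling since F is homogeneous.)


F(7,8,7) ≡ 4 (mod 11); P is NOT on the curve.

Evaluate F(7, 8, 7) term-by-term (mod 11).
  -2*X**2 ↦ -2·49·1·1 = -98
  3*X*Y ↦ 3·7·8·1 = 168
  -Y**2 ↦ -1·1·64·1 = -64
  2*Y*Z ↦ 2·1·8·7 = 112
  -3*Z**2 ↦ -3·1·1·49 = -147
Sum: F(7, 8, 7) = (-98) + (168) + (-64) + (112) + (-147) = -29.
Reducing mod 11: -29 ≡ 4 (mod 11).
Since F(a, b, c) ≡ 4 ≠ 0 (mod 11), P does NOT lie on the curve.


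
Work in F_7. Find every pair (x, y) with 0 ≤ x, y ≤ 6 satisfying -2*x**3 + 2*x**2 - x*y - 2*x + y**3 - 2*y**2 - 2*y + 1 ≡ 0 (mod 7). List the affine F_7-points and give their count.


Affine F_7-points: {(0, 6), (1, 2), (2, 3), (4, 3), (5, 1), (6, 0), (6, 4), (6, 5)}; count = 8.

For each of the 49 pairs (x, y) ∈ F_7², evaluate f(x, y) mod 7. Record the zeros.
  x = 0: [0↦1, 1↦5, 2↦4, 3↦4, 4↦4, 5↦3, 6↦0]  zeros at y ∈ {6}
  x = 1: [0↦6, 1↦2, 2↦0, 3↦6, 4↦5, 5↦3, 6↦6]  zeros at y ∈ {2}
  x = 2: [0↦3, 1↦5, 2↦2, 3↦0, 4↦5, 5↦2, 6↦4]  zeros at y ∈ {3}
  x = 3: [0↦1, 1↦2, 2↦5, 3↦2, 4↦6, 5↦2, 6↦3]  zeros at y ∈ ∅
  x = 4: [0↦2, 1↦2, 2↦4, 3↦0, 4↦3, 5↦5, 6↦5]  zeros at y ∈ {3}
  x = 5: [0↦1, 1↦0, 2↦1, 3↦3, 4↦5, 5↦6, 6↦5]  zeros at y ∈ {1}
  x = 6: [0↦0, 1↦5, 2↦5, 3↦6, 4↦0, 5↦0, 6↦5]  zeros at y ∈ {0, 4, 5}
Collecting zeros: affine points = {(0, 6), (1, 2), (2, 3), (4, 3), (5, 1), (6, 0), (6, 4), (6, 5)}.
Total count |C(F_7)_aff| = 8.


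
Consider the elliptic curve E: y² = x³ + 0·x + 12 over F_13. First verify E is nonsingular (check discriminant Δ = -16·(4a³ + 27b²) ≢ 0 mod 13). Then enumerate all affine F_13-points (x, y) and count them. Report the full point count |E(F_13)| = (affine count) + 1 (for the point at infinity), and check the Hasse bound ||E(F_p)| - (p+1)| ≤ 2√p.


Affine points = {(0, 5), (0, 8), (1, 0), (3, 0), (7, 2), (7, 11), (8, 2), (8, 11), (9, 0), (11, 2), (11, 11)}; affine count = 11; |E(F_13)| = 12.

Discriminant check: Δ ∝ 4a³ + 27b² = 4·0³ + 27·12² = 4·0 + 27·144 ≡ 1 (mod 13). Nonzero ⇒ E is nonsingular.
For each x ∈ F_13, compute rhs = x³ + 0·x + 12 mod 13, then count y ∈ F_13 with y² ≡ rhs.
  x = 0: rhs = 12, matching y values: 5, 8 (2 points).
  x = 1: rhs = 0, matching y values: 0 (1 points).
  x = 2: rhs = 7, matching y values: none (0 points).
  x = 3: rhs = 0, matching y values: 0 (1 points).
  x = 4: rhs = 11, matching y values: none (0 points).
  x = 5: rhs = 7, matching y values: none (0 points).
  x = 6: rhs = 7, matching y values: none (0 points).
  x = 7: rhs = 4, matching y values: 2, 11 (2 points).
  x = 8: rhs = 4, matching y values: 2, 11 (2 points).
  x = 9: rhs = 0, matching y values: 0 (1 points).
  x = 10: rhs = 11, matching y values: none (0 points).
  x = 11: rhs = 4, matching y values: 2, 11 (2 points).
  x = 12: rhs = 11, matching y values: none (0 points).
Total affine count: 11.
Full point count |E(F_13)| = 11 + 1 = 12.
Hasse bound: |12 − (13+1)| = |-2| = 2 ≤ 2√13 ≈ 7.2111 ✓.


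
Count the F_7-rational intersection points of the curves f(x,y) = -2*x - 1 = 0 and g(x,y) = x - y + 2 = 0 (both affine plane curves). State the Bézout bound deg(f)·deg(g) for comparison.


Common zeros: {(3, 5)}; count = 1; Bézout bound = 1.

deg(f) = 1, deg(g) = 1, so Bézout bound = 1.
Scan x ∈ F_7. For each x, list the y ∈ F_7 with f(x, y) ≡ 0 and those with g(x, y) ≡ 0 (mod 7); the common zeros in that column are the intersection.
  x = 0: f ≡ 0 at y ∈ ∅; g ≡ 0 at y ∈ {2}; common: ∅.
  x = 1: f ≡ 0 at y ∈ ∅; g ≡ 0 at y ∈ {3}; common: ∅.
  x = 2: f ≡ 0 at y ∈ ∅; g ≡ 0 at y ∈ {4}; common: ∅.
  x = 3: f ≡ 0 at y ∈ {0, 1, 2, 3, 4, 5, 6}; g ≡ 0 at y ∈ {5}; common: {5}.
  x = 4: f ≡ 0 at y ∈ ∅; g ≡ 0 at y ∈ {6}; common: ∅.
  x = 5: f ≡ 0 at y ∈ ∅; g ≡ 0 at y ∈ {0}; common: ∅.
  x = 6: f ≡ 0 at y ∈ ∅; g ≡ 0 at y ∈ {1}; common: ∅.
Collecting: common zeros = {(3, 5)}, so the count is 1.
Comparison with the Bézout bound: 1 ≤ 1 = deg(f)·deg(g), as expected for curves with no common component (the bound is attained).


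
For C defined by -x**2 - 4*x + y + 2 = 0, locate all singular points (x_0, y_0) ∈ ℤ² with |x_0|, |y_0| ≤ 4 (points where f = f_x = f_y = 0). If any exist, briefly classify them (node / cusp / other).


No singular points in the scanned grid; C is smooth there.

Compute partial derivatives:
  f_x = -2*x - 4.
  f_y = 1.
f_y = 1 is a nonzero constant, so f_y never vanishes: no point (x, y) can satisfy f = f_x = f_y = 0. In particular no (x, y) ∈ {−4, ..., 4}² is singular; the curve is smooth.


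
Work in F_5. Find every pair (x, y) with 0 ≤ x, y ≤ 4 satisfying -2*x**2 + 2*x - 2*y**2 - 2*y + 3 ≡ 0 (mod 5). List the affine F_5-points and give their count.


Affine F_5-points: {(2, 1), (2, 3), (4, 1), (4, 3)}; count = 4.

For each of the 25 pairs (x, y) ∈ F_5², evaluate f(x, y) mod 5. Record the zeros.
  x = 0: [0↦3, 1↦4, 2↦1, 3↦4, 4↦3]  zeros at y ∈ ∅
  x = 1: [0↦3, 1↦4, 2↦1, 3↦4, 4↦3]  zeros at y ∈ ∅
  x = 2: [0↦4, 1↦0, 2↦2, 3↦0, 4↦4]  zeros at y ∈ {1, 3}
  x = 3: [0↦1, 1↦2, 2↦4, 3↦2, 4↦1]  zeros at y ∈ ∅
  x = 4: [0↦4, 1↦0, 2↦2, 3↦0, 4↦4]  zeros at y ∈ {1, 3}
Collecting zeros: affine points = {(2, 1), (2, 3), (4, 1), (4, 3)}.
Total count |C(F_5)_aff| = 4.


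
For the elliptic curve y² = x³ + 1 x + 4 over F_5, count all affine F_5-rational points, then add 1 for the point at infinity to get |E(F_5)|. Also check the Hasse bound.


Affine points = {(0, 2), (0, 3), (1, 1), (1, 4), (2, 2), (2, 3), (3, 2), (3, 3)}; affine count = 8; |E(F_5)| = 9.

Discriminant check: Δ ∝ 4a³ + 27b² = 4·1³ + 27·4² = 4·1 + 27·16 ≡ 1 (mod 5). Nonzero ⇒ E is nonsingular.
For each x ∈ F_5, compute rhs = x³ + 1·x + 4 mod 5, then count y ∈ F_5 with y² ≡ rhs.
  x = 0: rhs = 4, matching y values: 2, 3 (2 points).
  x = 1: rhs = 1, matching y values: 1, 4 (2 points).
  x = 2: rhs = 4, matching y values: 2, 3 (2 points).
  x = 3: rhs = 4, matching y values: 2, 3 (2 points).
  x = 4: rhs = 2, matching y values: none (0 points).
Total affine count: 8.
Full point count |E(F_5)| = 8 + 1 = 9.
Hasse bound: |9 − (5+1)| = |3| = 3 ≤ 2√5 ≈ 4.4721 ✓.


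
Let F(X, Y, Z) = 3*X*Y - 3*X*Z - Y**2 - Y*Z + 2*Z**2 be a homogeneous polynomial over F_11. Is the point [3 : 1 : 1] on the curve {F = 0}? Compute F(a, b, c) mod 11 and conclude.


F(3,1,1) ≡ 0 (mod 11); P is on the curve.

Evaluate F(3, 1, 1) term-by-term (mod 11).
  3*X*Y ↦ 3·3·1·1 = 9
  -3*X*Z ↦ -3·3·1·1 = -9
  -Y**2 ↦ -1·1·1·1 = -1
  -Y*Z ↦ -1·1·1·1 = -1
  2*Z**2 ↦ 2·1·1·1 = 2
Sum: F(3, 1, 1) = (9) + (-9) + (-1) + (-1) + (2) = 0.
Reducing mod 11: 0 ≡ 0 (mod 11).
Since F(a, b, c) ≡ 0 (mod 11), P lies on the curve.


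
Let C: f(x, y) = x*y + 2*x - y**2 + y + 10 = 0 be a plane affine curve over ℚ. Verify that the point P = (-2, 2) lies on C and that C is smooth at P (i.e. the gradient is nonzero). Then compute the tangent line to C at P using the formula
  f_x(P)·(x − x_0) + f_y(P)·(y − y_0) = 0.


Tangent line at P: 4*x - 5*y + 18 = 0.

Step 1: f(-2, 2) = 0, so P lies on C.
Step 2: partial derivatives
  f_x(x, y) = y + 2, f_y(x, y) = x - 2*y + 1.
  f_x(P) = 4, f_y(P) = -5 (gradient nonzero, so P is smooth).
Step 3: tangent line at P: 4·(x − -2) + -5·(y − 2) = 0.
Expanding: 4*x - 5*y + 18 = 0.


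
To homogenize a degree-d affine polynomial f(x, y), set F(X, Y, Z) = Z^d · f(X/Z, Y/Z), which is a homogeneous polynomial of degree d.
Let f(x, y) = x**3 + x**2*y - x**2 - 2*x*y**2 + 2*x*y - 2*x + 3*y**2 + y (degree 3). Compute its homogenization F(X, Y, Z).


F(X, Y, Z) = X**3 + X**2*Y - X**2*Z - 2*X*Y**2 + 2*X*Y*Z - 2*X*Z**2 + 3*Y**2*Z + Y*Z**2

deg(f) = 3.
Substitute x = X/Z, y = Y/Z into f, then multiply by Z^3.
  monomial 1·x^3·y^0 ↦ 1·X^3·Y^0·Z^0.
  monomial 1·x^2·y^1 ↦ 1·X^2·Y^1·Z^0.
  monomial -1·x^2·y^0 ↦ -1·X^2·Y^0·Z^1.
  monomial -2·x^1·y^2 ↦ -2·X^1·Y^2·Z^0.
  monomial 2·x^1·y^1 ↦ 2·X^1·Y^1·Z^1.
  monomial -2·x^1·y^0 ↦ -2·X^1·Y^0·Z^2.
  monomial 3·x^0·y^2 ↦ 3·X^0·Y^2·Z^1.
  monomial 1·x^0·y^1 ↦ 1·X^0·Y^1·Z^2.
Collecting: F(X, Y, Z) = X**3 + X**2*Y - X**2*Z - 2*X*Y**2 + 2*X*Y*Z - 2*X*Z**2 + 3*Y**2*Z + Y*Z**2.


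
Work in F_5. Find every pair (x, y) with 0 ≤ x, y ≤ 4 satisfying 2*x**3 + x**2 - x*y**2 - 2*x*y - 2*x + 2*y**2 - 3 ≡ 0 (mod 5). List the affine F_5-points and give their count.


Affine F_5-points: {(0, 2), (0, 3), (2, 2)}; count = 3.

For each of the 25 pairs (x, y) ∈ F_5², evaluate f(x, y) mod 5. Record the zeros.
  x = 0: [0↦2, 1↦4, 2↦0, 3↦0, 4↦4]  zeros at y ∈ {2, 3}
  x = 1: [0↦3, 1↦2, 2↦3, 3↦1, 4↦1]  zeros at y ∈ ∅
  x = 2: [0↦3, 1↦4, 2↦0, 3↦1, 4↦2]  zeros at y ∈ {2}
  x = 3: [0↦4, 1↦2, 2↦3, 3↦2, 4↦4]  zeros at y ∈ ∅
  x = 4: [0↦3, 1↦3, 2↦4, 3↦1, 4↦4]  zeros at y ∈ ∅
Collecting zeros: affine points = {(0, 2), (0, 3), (2, 2)}.
Total count |C(F_5)_aff| = 3.


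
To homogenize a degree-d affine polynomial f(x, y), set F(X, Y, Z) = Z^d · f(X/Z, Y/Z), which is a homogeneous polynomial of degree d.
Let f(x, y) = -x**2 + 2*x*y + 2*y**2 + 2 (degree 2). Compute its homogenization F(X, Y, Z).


F(X, Y, Z) = -X**2 + 2*X*Y + 2*Y**2 + 2*Z**2

deg(f) = 2.
Substitute x = X/Z, y = Y/Z into f, then multiply by Z^2.
  monomial -1·x^2·y^0 ↦ -1·X^2·Y^0·Z^0.
  monomial 2·x^1·y^1 ↦ 2·X^1·Y^1·Z^0.
  monomial 2·x^0·y^2 ↦ 2·X^0·Y^2·Z^0.
  monomial 2·x^0·y^0 ↦ 2·X^0·Y^0·Z^2.
Collecting: F(X, Y, Z) = -X**2 + 2*X*Y + 2*Y**2 + 2*Z**2.


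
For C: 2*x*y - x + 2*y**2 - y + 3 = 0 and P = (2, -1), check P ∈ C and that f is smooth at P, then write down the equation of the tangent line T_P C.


Tangent line at P: -3*x - y + 5 = 0.

Step 1: f(2, -1) = 0, so P lies on C.
Step 2: partial derivatives
  f_x(x, y) = 2*y - 1, f_y(x, y) = 2*x + 4*y - 1.
  f_x(P) = -3, f_y(P) = -1 (gradient nonzero, so P is smooth).
Step 3: tangent line at P: -3·(x − 2) + -1·(y − -1) = 0.
Expanding: -3*x - y + 5 = 0.


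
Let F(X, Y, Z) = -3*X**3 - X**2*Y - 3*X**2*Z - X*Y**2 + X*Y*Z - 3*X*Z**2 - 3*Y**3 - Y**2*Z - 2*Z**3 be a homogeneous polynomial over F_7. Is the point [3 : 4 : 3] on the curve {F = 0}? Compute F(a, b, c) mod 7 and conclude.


F(3,4,3) ≡ 3 (mod 7); P is NOT on the curve.

Evaluate F(3, 4, 3) term-by-term (mod 7).
  -3*X**3 ↦ -3·27·1·1 = -81
  -X**2*Y ↦ -1·9·4·1 = -36
  -3*X**2*Z ↦ -3·9·1·3 = -81
  -X*Y**2 ↦ -1·3·16·1 = -48
  X*Y*Z ↦ 1·3·4·3 = 36
  -3*X*Z**2 ↦ -3·3·1·9 = -81
  -3*Y**3 ↦ -3·1·64·1 = -192
  -Y**2*Z ↦ -1·1·16·3 = -48
  -2*Z**3 ↦ -2·1·1·27 = -54
Sum: F(3, 4, 3) = (-81) + (-36) + (-81) + (-48) + (36) + (-81) + (-192) + (-48) + (-54) = -585.
Reducing mod 7: -585 ≡ 3 (mod 7).
Since F(a, b, c) ≡ 3 ≠ 0 (mod 7), P does NOT lie on the curve.


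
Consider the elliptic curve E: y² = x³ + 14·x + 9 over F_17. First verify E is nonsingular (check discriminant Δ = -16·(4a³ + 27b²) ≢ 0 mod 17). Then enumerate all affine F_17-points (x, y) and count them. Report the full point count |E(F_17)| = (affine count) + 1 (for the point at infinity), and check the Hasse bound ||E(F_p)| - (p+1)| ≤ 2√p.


Affine points = {(0, 3), (0, 14), (5, 0), (7, 5), (7, 12), (8, 2), (8, 15), (11, 7), (11, 10), (12, 1), (12, 16), (13, 5), (13, 12), (14, 5), (14, 12)}; affine count = 15; |E(F_17)| = 16.

Discriminant check: Δ ∝ 4a³ + 27b² = 4·14³ + 27·9² = 4·2744 + 27·81 ≡ 5 (mod 17). Nonzero ⇒ E is nonsingular.
For each x ∈ F_17, compute rhs = x³ + 14·x + 9 mod 17, then count y ∈ F_17 with y² ≡ rhs.
  x = 0: rhs = 9, matching y values: 3, 14 (2 points).
  x = 1: rhs = 7, matching y values: none (0 points).
  x = 2: rhs = 11, matching y values: none (0 points).
  x = 3: rhs = 10, matching y values: none (0 points).
  x = 4: rhs = 10, matching y values: none (0 points).
  x = 5: rhs = 0, matching y values: 0 (1 points).
  x = 6: rhs = 3, matching y values: none (0 points).
  x = 7: rhs = 8, matching y values: 5, 12 (2 points).
  x = 8: rhs = 4, matching y values: 2, 15 (2 points).
  x = 9: rhs = 14, matching y values: none (0 points).
  x = 10: rhs = 10, matching y values: none (0 points).
  x = 11: rhs = 15, matching y values: 7, 10 (2 points).
  x = 12: rhs = 1, matching y values: 1, 16 (2 points).
  x = 13: rhs = 8, matching y values: 5, 12 (2 points).
  x = 14: rhs = 8, matching y values: 5, 12 (2 points).
  x = 15: rhs = 7, matching y values: none (0 points).
  x = 16: rhs = 11, matching y values: none (0 points).
Total affine count: 15.
Full point count |E(F_17)| = 15 + 1 = 16.
Hasse bound: |16 − (17+1)| = |-2| = 2 ≤ 2√17 ≈ 8.2462 ✓.


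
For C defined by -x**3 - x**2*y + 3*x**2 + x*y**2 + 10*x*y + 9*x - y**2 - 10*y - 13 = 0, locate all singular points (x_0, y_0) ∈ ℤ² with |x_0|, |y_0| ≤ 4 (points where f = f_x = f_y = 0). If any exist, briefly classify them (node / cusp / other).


Singular points: {(2, -3)}; classification: cusp.

Compute partial derivatives:
  f_x = -3*x**2 - 2*x*y + 6*x + y**2 + 10*y + 9.
  f_y = -x**2 + 2*x*y + 10*x - 2*y - 10.
Scan x_0 ∈ {−4, ..., 4}. For each x_0, f_y(x_0, y) is a polynomial in y; find its integer roots y ∈ {−4, ..., 4}, then test f_x and f at those candidates.
  x = -4: f_y(-4, y) = -10*y - 66; no integer root y with |y| ≤ 4.
  x = -3: f_y(-3, y) = -8*y - 49; no integer root y with |y| ≤ 4.
  x = -2: f_y(-2, y) = -6*y - 34; no integer root y with |y| ≤ 4.
  x = -1: f_y(-1, y) = -4*y - 21; no integer root y with |y| ≤ 4.
  x = 0: f_y(0, y) = -2*y - 10; no integer root y with |y| ≤ 4.
  x = 1: f_y(1, y) = -1; no integer root y with |y| ≤ 4.
  x = 2: f_y(2, y) = 2*y + 6; vanishes at y ∈ {-3}. (2, -3): f_x = 0, f = 0 — SINGULAR.
  x = 3: f_y(3, y) = 4*y + 11; no integer root y with |y| ≤ 4.
  x = 4: f_y(4, y) = 6*y + 14; no integer root y with |y| ≤ 4.
Only singular point on the grid: (2, -3).
Classify: substitute x = 2 + u, y = -3 + v and expand: f = -u**3 - u**2*v + u*v**2 + v**2.
No constant or linear terms (consistent with a singular point). Quadratic part: v**2. Cubic part: -u**3 - u**2*v + u*v**2.
The quadratic part v**2 is a perfect square, so there is a single (double) tangent line v = 0, i.e. y = -3. Restricting the cubic part to that line (v = 0) leaves -u**3 ≠ 0, so f is not divisible by v and the branch is v² ≈ u**3 to lowest order — this is a cusp.
Classification: cusp.


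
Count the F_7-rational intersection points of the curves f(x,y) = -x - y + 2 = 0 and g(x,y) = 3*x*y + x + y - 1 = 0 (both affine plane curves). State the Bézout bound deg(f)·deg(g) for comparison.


Common zeros: ∅; count = 0; Bézout bound = 2.

deg(f) = 1, deg(g) = 2, so Bézout bound = 2.
Scan x ∈ F_7. For each x, list the y ∈ F_7 with f(x, y) ≡ 0 and those with g(x, y) ≡ 0 (mod 7); the common zeros in that column are the intersection.
  x = 0: f ≡ 0 at y ∈ {2}; g ≡ 0 at y ∈ {1}; common: ∅.
  x = 1: f ≡ 0 at y ∈ {1}; g ≡ 0 at y ∈ {0}; common: ∅.
  x = 2: f ≡ 0 at y ∈ {0}; g ≡ 0 at y ∈ ∅; common: ∅.
  x = 3: f ≡ 0 at y ∈ {6}; g ≡ 0 at y ∈ {4}; common: ∅.
  x = 4: f ≡ 0 at y ∈ {5}; g ≡ 0 at y ∈ {3}; common: ∅.
  x = 5: f ≡ 0 at y ∈ {4}; g ≡ 0 at y ∈ {5}; common: ∅.
  x = 6: f ≡ 0 at y ∈ {3}; g ≡ 0 at y ∈ {6}; common: ∅.
Collecting: common zeros = ∅, so the count is 0.
Comparison with the Bézout bound: 0 ≤ 2 = deg(f)·deg(g), as expected for curves with no common component (the affine F_7-count falls short of the bound because intersections may lie at infinity, over extension fields, or carry multiplicity).


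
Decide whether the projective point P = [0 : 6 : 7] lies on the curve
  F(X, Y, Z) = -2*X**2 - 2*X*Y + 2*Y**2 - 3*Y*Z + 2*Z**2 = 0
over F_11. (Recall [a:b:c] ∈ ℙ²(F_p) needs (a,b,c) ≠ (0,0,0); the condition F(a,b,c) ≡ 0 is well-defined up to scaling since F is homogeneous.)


F(0,6,7) ≡ 0 (mod 11); P is on the curve.

Evaluate F(0, 6, 7) term-by-term (mod 11).
  -2*X**2 ↦ -2·0·1·1 = 0
  -2*X*Y ↦ -2·0·6·1 = 0
  2*Y**2 ↦ 2·1·36·1 = 72
  -3*Y*Z ↦ -3·1·6·7 = -126
  2*Z**2 ↦ 2·1·1·49 = 98
Sum: F(0, 6, 7) = (0) + (0) + (72) + (-126) + (98) = 44.
Reducing mod 11: 44 ≡ 0 (mod 11).
Since F(a, b, c) ≡ 0 (mod 11), P lies on the curve.


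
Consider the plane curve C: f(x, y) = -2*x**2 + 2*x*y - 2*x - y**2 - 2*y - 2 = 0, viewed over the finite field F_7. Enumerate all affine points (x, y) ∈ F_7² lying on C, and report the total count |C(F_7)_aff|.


Affine F_7-points: {(1, 1), (1, 6), (2, 0), (2, 2), (4, 0), (4, 6), (6, 1), (6, 2)}; count = 8.

For each of the 49 pairs (x, y) ∈ F_7², evaluate f(x, y) mod 7. Record the zeros.
  x = 0: [0↦5, 1↦2, 2↦4, 3↦4, 4↦2, 5↦5, 6↦6]  zeros at y ∈ ∅
  x = 1: [0↦1, 1↦0, 2↦4, 3↦6, 4↦6, 5↦4, 6↦0]  zeros at y ∈ {1, 6}
  x = 2: [0↦0, 1↦1, 2↦0, 3↦4, 4↦6, 5↦6, 6↦4]  zeros at y ∈ {0, 2}
  x = 3: [0↦2, 1↦5, 2↦6, 3↦5, 4↦2, 5↦4, 6↦4]  zeros at y ∈ ∅
  x = 4: [0↦0, 1↦5, 2↦1, 3↦2, 4↦1, 5↦5, 6↦0]  zeros at y ∈ {0, 6}
  x = 5: [0↦1, 1↦1, 2↦6, 3↦2, 4↦3, 5↦2, 6↦6]  zeros at y ∈ ∅
  x = 6: [0↦5, 1↦0, 2↦0, 3↦5, 4↦1, 5↦2, 6↦1]  zeros at y ∈ {1, 2}
Collecting zeros: affine points = {(1, 1), (1, 6), (2, 0), (2, 2), (4, 0), (4, 6), (6, 1), (6, 2)}.
Total count |C(F_7)_aff| = 8.


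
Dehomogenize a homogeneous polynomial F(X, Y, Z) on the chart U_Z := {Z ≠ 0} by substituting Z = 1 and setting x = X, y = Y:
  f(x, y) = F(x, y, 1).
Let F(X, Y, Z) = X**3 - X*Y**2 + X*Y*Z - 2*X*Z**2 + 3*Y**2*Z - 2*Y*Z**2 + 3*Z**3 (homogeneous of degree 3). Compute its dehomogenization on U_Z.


f(x, y) = x**3 - x*y**2 + x*y - 2*x + 3*y**2 - 2*y + 3

On U_Z we set Z = 1. Each monomial c·X^i·Y^j·Z^k in F becomes c·x^i·y^j·1^k = c·x^i·y^j.
Substituting Z = 1: F(X, Y, 1) = x**3 - x*y**2 + x*y - 2*x + 3*y**2 - 2*y + 3.
Note: deg(f) ≤ deg(F) = 3; strict inequality happens when F is divisible by Z (lost terms).


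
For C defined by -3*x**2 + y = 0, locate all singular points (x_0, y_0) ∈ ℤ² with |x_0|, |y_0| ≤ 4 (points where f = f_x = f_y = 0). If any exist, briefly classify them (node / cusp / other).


No singular points in the scanned grid; C is smooth there.

Compute partial derivatives:
  f_x = -6*x.
  f_y = 1.
f_y = 1 is a nonzero constant, so f_y never vanishes: no point (x, y) can satisfy f = f_x = f_y = 0. In particular no (x, y) ∈ {−4, ..., 4}² is singular; the curve is smooth.


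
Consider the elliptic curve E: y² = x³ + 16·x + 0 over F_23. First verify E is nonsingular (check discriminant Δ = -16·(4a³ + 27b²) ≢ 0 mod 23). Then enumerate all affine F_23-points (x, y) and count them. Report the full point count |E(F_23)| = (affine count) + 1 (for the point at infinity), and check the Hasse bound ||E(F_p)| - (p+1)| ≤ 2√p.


Affine points = {(0, 0), (3, 11), (3, 12), (4, 6), (4, 17), (6, 6), (6, 17), (7, 8), (7, 15), (11, 9), (11, 14), (13, 6), (13, 17), (14, 1), (14, 22), (15, 2), (15, 21), (18, 5), (18, 18), (21, 11), (21, 12), (22, 11), (22, 12)}; affine count = 23; |E(F_23)| = 24.

Discriminant check: Δ ∝ 4a³ + 27b² = 4·16³ + 27·0² = 4·4096 + 27·0 ≡ 8 (mod 23). Nonzero ⇒ E is nonsingular.
For each x ∈ F_23, compute rhs = x³ + 16·x + 0 mod 23, then count y ∈ F_23 with y² ≡ rhs.
  x = 0: rhs = 0, matching y values: 0 (1 points).
  x = 1: rhs = 17, matching y values: none (0 points).
  x = 2: rhs = 17, matching y values: none (0 points).
  x = 3: rhs = 6, matching y values: 11, 12 (2 points).
  x = 4: rhs = 13, matching y values: 6, 17 (2 points).
  x = 5: rhs = 21, matching y values: none (0 points).
  x = 6: rhs = 13, matching y values: 6, 17 (2 points).
  x = 7: rhs = 18, matching y values: 8, 15 (2 points).
  x = 8: rhs = 19, matching y values: none (0 points).
  x = 9: rhs = 22, matching y values: none (0 points).
  x = 10: rhs = 10, matching y values: none (0 points).
  x = 11: rhs = 12, matching y values: 9, 14 (2 points).
  x = 12: rhs = 11, matching y values: none (0 points).
  x = 13: rhs = 13, matching y values: 6, 17 (2 points).
  x = 14: rhs = 1, matching y values: 1, 22 (2 points).
  x = 15: rhs = 4, matching y values: 2, 21 (2 points).
  x = 16: rhs = 5, matching y values: none (0 points).
  x = 17: rhs = 10, matching y values: none (0 points).
  x = 18: rhs = 2, matching y values: 5, 18 (2 points).
  x = 19: rhs = 10, matching y values: none (0 points).
  x = 20: rhs = 17, matching y values: none (0 points).
  x = 21: rhs = 6, matching y values: 11, 12 (2 points).
  x = 22: rhs = 6, matching y values: 11, 12 (2 points).
Total affine count: 23.
Full point count |E(F_23)| = 23 + 1 = 24.
Hasse bound: |24 − (23+1)| = |0| = 0 ≤ 2√23 ≈ 9.5917 ✓.


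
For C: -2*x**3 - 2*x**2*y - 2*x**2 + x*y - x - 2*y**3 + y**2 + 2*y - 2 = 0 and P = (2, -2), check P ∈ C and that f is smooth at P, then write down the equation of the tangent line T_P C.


Tangent line at P: -19*x - 32*y - 26 = 0.

Step 1: f(2, -2) = 0, so P lies on C.
Step 2: partial derivatives
  f_x(x, y) = -6*x**2 - 4*x*y - 4*x + y - 1, f_y(x, y) = -2*x**2 + x - 6*y**2 + 2*y + 2.
  f_x(P) = -19, f_y(P) = -32 (gradient nonzero, so P is smooth).
Step 3: tangent line at P: -19·(x − 2) + -32·(y − -2) = 0.
Expanding: -19*x - 32*y - 26 = 0.


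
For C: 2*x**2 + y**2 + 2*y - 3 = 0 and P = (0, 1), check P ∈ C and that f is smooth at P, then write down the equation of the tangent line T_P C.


Tangent line at P: 4*y - 4 = 0.

Step 1: f(0, 1) = 0, so P lies on C.
Step 2: partial derivatives
  f_x(x, y) = 4*x, f_y(x, y) = 2*y + 2.
  f_x(P) = 0, f_y(P) = 4 (gradient nonzero, so P is smooth).
Step 3: tangent line at P: 0·(x − 0) + 4·(y − 1) = 0.
Expanding: 4*y - 4 = 0.


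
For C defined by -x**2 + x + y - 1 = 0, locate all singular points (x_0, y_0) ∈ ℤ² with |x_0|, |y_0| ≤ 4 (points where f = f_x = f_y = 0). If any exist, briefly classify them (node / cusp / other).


No singular points in the scanned grid; C is smooth there.

Compute partial derivatives:
  f_x = 1 - 2*x.
  f_y = 1.
f_y = 1 is a nonzero constant, so f_y never vanishes: no point (x, y) can satisfy f = f_x = f_y = 0. In particular no (x, y) ∈ {−4, ..., 4}² is singular; the curve is smooth.


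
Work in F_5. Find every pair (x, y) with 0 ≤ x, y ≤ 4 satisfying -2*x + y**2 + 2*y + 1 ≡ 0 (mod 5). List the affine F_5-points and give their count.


Affine F_5-points: {(0, 4), (2, 1), (2, 2), (3, 0), (3, 3)}; count = 5.

For each of the 25 pairs (x, y) ∈ F_5², evaluate f(x, y) mod 5. Record the zeros.
  x = 0: [0↦1, 1↦4, 2↦4, 3↦1, 4↦0]  zeros at y ∈ {4}
  x = 1: [0↦4, 1↦2, 2↦2, 3↦4, 4↦3]  zeros at y ∈ ∅
  x = 2: [0↦2, 1↦0, 2↦0, 3↦2, 4↦1]  zeros at y ∈ {1, 2}
  x = 3: [0↦0, 1↦3, 2↦3, 3↦0, 4↦4]  zeros at y ∈ {0, 3}
  x = 4: [0↦3, 1↦1, 2↦1, 3↦3, 4↦2]  zeros at y ∈ ∅
Collecting zeros: affine points = {(0, 4), (2, 1), (2, 2), (3, 0), (3, 3)}.
Total count |C(F_5)_aff| = 5.


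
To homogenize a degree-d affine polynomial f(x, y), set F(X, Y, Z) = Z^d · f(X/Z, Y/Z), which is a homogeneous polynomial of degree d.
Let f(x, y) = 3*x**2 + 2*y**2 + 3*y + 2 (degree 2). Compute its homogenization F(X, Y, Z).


F(X, Y, Z) = 3*X**2 + 2*Y**2 + 3*Y*Z + 2*Z**2

deg(f) = 2.
Substitute x = X/Z, y = Y/Z into f, then multiply by Z^2.
  monomial 3·x^2·y^0 ↦ 3·X^2·Y^0·Z^0.
  monomial 2·x^0·y^2 ↦ 2·X^0·Y^2·Z^0.
  monomial 3·x^0·y^1 ↦ 3·X^0·Y^1·Z^1.
  monomial 2·x^0·y^0 ↦ 2·X^0·Y^0·Z^2.
Collecting: F(X, Y, Z) = 3*X**2 + 2*Y**2 + 3*Y*Z + 2*Z**2.


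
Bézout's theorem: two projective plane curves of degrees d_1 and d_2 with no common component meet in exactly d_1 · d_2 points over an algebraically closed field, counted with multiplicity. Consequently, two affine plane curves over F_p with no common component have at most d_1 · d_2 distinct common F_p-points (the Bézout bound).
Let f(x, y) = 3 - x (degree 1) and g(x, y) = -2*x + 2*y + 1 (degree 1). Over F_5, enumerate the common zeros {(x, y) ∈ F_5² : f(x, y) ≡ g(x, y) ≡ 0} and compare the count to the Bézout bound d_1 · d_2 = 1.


Common zeros: {(3, 0)}; count = 1; Bézout bound = 1.

deg(f) = 1, deg(g) = 1, so Bézout bound = 1.
Scan x ∈ F_5. For each x, list the y ∈ F_5 with f(x, y) ≡ 0 and those with g(x, y) ≡ 0 (mod 5); the common zeros in that column are the intersection.
  x = 0: f ≡ 0 at y ∈ ∅; g ≡ 0 at y ∈ {2}; common: ∅.
  x = 1: f ≡ 0 at y ∈ ∅; g ≡ 0 at y ∈ {3}; common: ∅.
  x = 2: f ≡ 0 at y ∈ ∅; g ≡ 0 at y ∈ {4}; common: ∅.
  x = 3: f ≡ 0 at y ∈ {0, 1, 2, 3, 4}; g ≡ 0 at y ∈ {0}; common: {0}.
  x = 4: f ≡ 0 at y ∈ ∅; g ≡ 0 at y ∈ {1}; common: ∅.
Collecting: common zeros = {(3, 0)}, so the count is 1.
Comparison with the Bézout bound: 1 ≤ 1 = deg(f)·deg(g), as expected for curves with no common component (the bound is attained).


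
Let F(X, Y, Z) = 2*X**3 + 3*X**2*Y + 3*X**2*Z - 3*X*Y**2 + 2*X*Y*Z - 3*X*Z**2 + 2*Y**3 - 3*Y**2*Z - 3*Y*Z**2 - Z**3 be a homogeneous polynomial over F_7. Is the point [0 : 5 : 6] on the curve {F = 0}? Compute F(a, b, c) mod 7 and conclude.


F(0,5,6) ≡ 3 (mod 7); P is NOT on the curve.

Evaluate F(0, 5, 6) term-by-term (mod 7).
  2*X**3 ↦ 2·0·1·1 = 0
  3*X**2*Y ↦ 3·0·5·1 = 0
  3*X**2*Z ↦ 3·0·1·6 = 0
  -3*X*Y**2 ↦ -3·0·25·1 = 0
  2*X*Y*Z ↦ 2·0·5·6 = 0
  -3*X*Z**2 ↦ -3·0·1·36 = 0
  2*Y**3 ↦ 2·1·125·1 = 250
  -3*Y**2*Z ↦ -3·1·25·6 = -450
  -3*Y*Z**2 ↦ -3·1·5·36 = -540
  -Z**3 ↦ -1·1·1·216 = -216
Sum: F(0, 5, 6) = (0) + (0) + (0) + (0) + (0) + (0) + (250) + (-450) + (-540) + (-216) = -956.
Reducing mod 7: -956 ≡ 3 (mod 7).
Since F(a, b, c) ≡ 3 ≠ 0 (mod 7), P does NOT lie on the curve.


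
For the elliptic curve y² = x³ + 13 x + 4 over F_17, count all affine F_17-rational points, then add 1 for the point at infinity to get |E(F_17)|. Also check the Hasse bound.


Affine points = {(0, 2), (0, 15), (1, 1), (1, 16), (2, 2), (2, 15), (3, 6), (3, 11), (4, 1), (4, 16), (6, 3), (6, 14), (7, 8), (7, 9), (8, 5), (8, 12), (9, 0), (11, 4), (11, 13), (12, 1), (12, 16), (15, 2), (15, 15)}; affine count = 23; |E(F_17)| = 24.

Discriminant check: Δ ∝ 4a³ + 27b² = 4·13³ + 27·4² = 4·2197 + 27·16 ≡ 6 (mod 17). Nonzero ⇒ E is nonsingular.
For each x ∈ F_17, compute rhs = x³ + 13·x + 4 mod 17, then count y ∈ F_17 with y² ≡ rhs.
  x = 0: rhs = 4, matching y values: 2, 15 (2 points).
  x = 1: rhs = 1, matching y values: 1, 16 (2 points).
  x = 2: rhs = 4, matching y values: 2, 15 (2 points).
  x = 3: rhs = 2, matching y values: 6, 11 (2 points).
  x = 4: rhs = 1, matching y values: 1, 16 (2 points).
  x = 5: rhs = 7, matching y values: none (0 points).
  x = 6: rhs = 9, matching y values: 3, 14 (2 points).
  x = 7: rhs = 13, matching y values: 8, 9 (2 points).
  x = 8: rhs = 8, matching y values: 5, 12 (2 points).
  x = 9: rhs = 0, matching y values: 0 (1 points).
  x = 10: rhs = 12, matching y values: none (0 points).
  x = 11: rhs = 16, matching y values: 4, 13 (2 points).
  x = 12: rhs = 1, matching y values: 1, 16 (2 points).
  x = 13: rhs = 7, matching y values: none (0 points).
  x = 14: rhs = 6, matching y values: none (0 points).
  x = 15: rhs = 4, matching y values: 2, 15 (2 points).
  x = 16: rhs = 7, matching y values: none (0 points).
Total affine count: 23.
Full point count |E(F_17)| = 23 + 1 = 24.
Hasse bound: |24 − (17+1)| = |6| = 6 ≤ 2√17 ≈ 8.2462 ✓.
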